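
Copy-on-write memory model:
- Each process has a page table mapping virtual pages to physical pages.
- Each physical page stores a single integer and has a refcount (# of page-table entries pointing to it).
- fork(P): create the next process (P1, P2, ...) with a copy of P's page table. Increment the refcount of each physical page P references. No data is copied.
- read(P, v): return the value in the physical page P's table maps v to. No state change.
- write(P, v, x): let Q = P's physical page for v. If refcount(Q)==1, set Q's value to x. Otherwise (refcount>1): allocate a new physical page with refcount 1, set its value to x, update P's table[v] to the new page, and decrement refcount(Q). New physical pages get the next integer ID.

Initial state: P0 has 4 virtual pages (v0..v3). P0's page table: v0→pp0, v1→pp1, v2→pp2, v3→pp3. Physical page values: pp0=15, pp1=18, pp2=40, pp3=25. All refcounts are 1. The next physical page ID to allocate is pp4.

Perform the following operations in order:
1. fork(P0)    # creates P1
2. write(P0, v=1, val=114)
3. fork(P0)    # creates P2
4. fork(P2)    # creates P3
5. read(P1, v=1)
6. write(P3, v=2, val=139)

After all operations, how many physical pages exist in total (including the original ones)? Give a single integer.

Answer: 6

Derivation:
Op 1: fork(P0) -> P1. 4 ppages; refcounts: pp0:2 pp1:2 pp2:2 pp3:2
Op 2: write(P0, v1, 114). refcount(pp1)=2>1 -> COPY to pp4. 5 ppages; refcounts: pp0:2 pp1:1 pp2:2 pp3:2 pp4:1
Op 3: fork(P0) -> P2. 5 ppages; refcounts: pp0:3 pp1:1 pp2:3 pp3:3 pp4:2
Op 4: fork(P2) -> P3. 5 ppages; refcounts: pp0:4 pp1:1 pp2:4 pp3:4 pp4:3
Op 5: read(P1, v1) -> 18. No state change.
Op 6: write(P3, v2, 139). refcount(pp2)=4>1 -> COPY to pp5. 6 ppages; refcounts: pp0:4 pp1:1 pp2:3 pp3:4 pp4:3 pp5:1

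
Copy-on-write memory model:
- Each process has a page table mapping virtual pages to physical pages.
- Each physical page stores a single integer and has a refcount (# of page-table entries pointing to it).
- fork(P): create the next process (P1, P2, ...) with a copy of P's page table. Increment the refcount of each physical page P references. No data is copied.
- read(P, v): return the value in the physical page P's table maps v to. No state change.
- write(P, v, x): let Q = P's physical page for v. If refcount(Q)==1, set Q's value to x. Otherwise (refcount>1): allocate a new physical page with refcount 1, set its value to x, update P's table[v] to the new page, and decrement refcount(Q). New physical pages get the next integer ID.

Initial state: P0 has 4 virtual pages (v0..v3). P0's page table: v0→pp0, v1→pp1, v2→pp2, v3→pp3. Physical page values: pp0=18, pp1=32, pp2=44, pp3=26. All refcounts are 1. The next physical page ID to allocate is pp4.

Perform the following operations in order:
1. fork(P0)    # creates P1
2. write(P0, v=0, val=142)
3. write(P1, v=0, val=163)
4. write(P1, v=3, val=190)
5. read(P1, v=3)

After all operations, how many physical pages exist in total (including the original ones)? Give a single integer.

Op 1: fork(P0) -> P1. 4 ppages; refcounts: pp0:2 pp1:2 pp2:2 pp3:2
Op 2: write(P0, v0, 142). refcount(pp0)=2>1 -> COPY to pp4. 5 ppages; refcounts: pp0:1 pp1:2 pp2:2 pp3:2 pp4:1
Op 3: write(P1, v0, 163). refcount(pp0)=1 -> write in place. 5 ppages; refcounts: pp0:1 pp1:2 pp2:2 pp3:2 pp4:1
Op 4: write(P1, v3, 190). refcount(pp3)=2>1 -> COPY to pp5. 6 ppages; refcounts: pp0:1 pp1:2 pp2:2 pp3:1 pp4:1 pp5:1
Op 5: read(P1, v3) -> 190. No state change.

Answer: 6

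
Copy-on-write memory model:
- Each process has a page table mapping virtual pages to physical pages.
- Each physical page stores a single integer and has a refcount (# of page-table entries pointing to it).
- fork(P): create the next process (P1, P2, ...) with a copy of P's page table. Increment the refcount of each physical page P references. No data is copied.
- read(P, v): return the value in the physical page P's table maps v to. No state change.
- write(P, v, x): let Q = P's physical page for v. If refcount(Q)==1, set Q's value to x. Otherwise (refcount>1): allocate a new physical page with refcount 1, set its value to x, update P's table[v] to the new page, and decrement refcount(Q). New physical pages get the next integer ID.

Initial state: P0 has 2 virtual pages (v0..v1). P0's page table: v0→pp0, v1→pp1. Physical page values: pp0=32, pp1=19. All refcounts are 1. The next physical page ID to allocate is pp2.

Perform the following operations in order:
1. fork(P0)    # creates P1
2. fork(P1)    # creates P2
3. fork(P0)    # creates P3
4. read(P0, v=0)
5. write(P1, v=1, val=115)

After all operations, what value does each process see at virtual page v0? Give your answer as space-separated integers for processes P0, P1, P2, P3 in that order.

Answer: 32 32 32 32

Derivation:
Op 1: fork(P0) -> P1. 2 ppages; refcounts: pp0:2 pp1:2
Op 2: fork(P1) -> P2. 2 ppages; refcounts: pp0:3 pp1:3
Op 3: fork(P0) -> P3. 2 ppages; refcounts: pp0:4 pp1:4
Op 4: read(P0, v0) -> 32. No state change.
Op 5: write(P1, v1, 115). refcount(pp1)=4>1 -> COPY to pp2. 3 ppages; refcounts: pp0:4 pp1:3 pp2:1
P0: v0 -> pp0 = 32
P1: v0 -> pp0 = 32
P2: v0 -> pp0 = 32
P3: v0 -> pp0 = 32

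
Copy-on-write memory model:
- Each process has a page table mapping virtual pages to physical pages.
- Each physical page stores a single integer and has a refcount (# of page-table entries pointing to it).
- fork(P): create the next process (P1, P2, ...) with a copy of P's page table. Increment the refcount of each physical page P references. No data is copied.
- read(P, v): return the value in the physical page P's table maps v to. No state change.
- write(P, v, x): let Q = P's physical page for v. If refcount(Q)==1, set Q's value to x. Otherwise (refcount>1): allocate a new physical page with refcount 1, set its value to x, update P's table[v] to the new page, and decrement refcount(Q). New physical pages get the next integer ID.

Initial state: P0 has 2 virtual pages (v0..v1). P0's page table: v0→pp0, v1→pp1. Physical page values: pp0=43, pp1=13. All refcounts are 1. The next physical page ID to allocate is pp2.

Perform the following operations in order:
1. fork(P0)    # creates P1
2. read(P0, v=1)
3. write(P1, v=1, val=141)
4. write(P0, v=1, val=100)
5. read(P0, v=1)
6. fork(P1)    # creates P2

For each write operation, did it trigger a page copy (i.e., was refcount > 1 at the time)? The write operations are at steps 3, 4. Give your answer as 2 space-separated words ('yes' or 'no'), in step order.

Op 1: fork(P0) -> P1. 2 ppages; refcounts: pp0:2 pp1:2
Op 2: read(P0, v1) -> 13. No state change.
Op 3: write(P1, v1, 141). refcount(pp1)=2>1 -> COPY to pp2. 3 ppages; refcounts: pp0:2 pp1:1 pp2:1
Op 4: write(P0, v1, 100). refcount(pp1)=1 -> write in place. 3 ppages; refcounts: pp0:2 pp1:1 pp2:1
Op 5: read(P0, v1) -> 100. No state change.
Op 6: fork(P1) -> P2. 3 ppages; refcounts: pp0:3 pp1:1 pp2:2

yes no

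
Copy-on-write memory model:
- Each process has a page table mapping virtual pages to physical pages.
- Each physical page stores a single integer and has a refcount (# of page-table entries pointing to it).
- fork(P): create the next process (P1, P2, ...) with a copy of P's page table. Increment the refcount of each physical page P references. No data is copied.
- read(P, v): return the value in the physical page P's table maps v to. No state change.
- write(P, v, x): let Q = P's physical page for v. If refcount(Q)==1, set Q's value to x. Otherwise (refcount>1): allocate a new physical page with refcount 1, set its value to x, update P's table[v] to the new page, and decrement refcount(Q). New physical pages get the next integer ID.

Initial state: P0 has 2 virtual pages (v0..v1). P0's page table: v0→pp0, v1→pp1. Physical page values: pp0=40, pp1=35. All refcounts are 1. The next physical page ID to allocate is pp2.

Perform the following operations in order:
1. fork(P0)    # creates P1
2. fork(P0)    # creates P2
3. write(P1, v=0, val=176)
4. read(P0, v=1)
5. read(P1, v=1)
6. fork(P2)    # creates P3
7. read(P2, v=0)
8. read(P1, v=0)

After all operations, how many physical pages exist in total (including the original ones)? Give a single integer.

Answer: 3

Derivation:
Op 1: fork(P0) -> P1. 2 ppages; refcounts: pp0:2 pp1:2
Op 2: fork(P0) -> P2. 2 ppages; refcounts: pp0:3 pp1:3
Op 3: write(P1, v0, 176). refcount(pp0)=3>1 -> COPY to pp2. 3 ppages; refcounts: pp0:2 pp1:3 pp2:1
Op 4: read(P0, v1) -> 35. No state change.
Op 5: read(P1, v1) -> 35. No state change.
Op 6: fork(P2) -> P3. 3 ppages; refcounts: pp0:3 pp1:4 pp2:1
Op 7: read(P2, v0) -> 40. No state change.
Op 8: read(P1, v0) -> 176. No state change.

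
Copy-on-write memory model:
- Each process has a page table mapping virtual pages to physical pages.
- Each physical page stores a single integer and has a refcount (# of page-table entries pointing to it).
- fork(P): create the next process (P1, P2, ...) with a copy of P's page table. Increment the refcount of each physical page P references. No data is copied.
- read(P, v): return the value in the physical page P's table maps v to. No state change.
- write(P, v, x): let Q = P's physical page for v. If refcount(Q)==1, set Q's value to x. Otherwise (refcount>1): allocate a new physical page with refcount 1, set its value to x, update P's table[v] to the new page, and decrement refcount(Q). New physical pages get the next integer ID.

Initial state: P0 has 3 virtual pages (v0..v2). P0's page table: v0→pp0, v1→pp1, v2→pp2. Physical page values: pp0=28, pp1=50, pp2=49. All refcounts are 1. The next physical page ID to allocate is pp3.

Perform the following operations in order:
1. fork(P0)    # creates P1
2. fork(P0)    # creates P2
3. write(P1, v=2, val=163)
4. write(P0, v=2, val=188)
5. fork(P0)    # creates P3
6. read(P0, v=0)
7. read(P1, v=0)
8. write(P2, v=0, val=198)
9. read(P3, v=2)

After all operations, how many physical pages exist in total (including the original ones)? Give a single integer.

Op 1: fork(P0) -> P1. 3 ppages; refcounts: pp0:2 pp1:2 pp2:2
Op 2: fork(P0) -> P2. 3 ppages; refcounts: pp0:3 pp1:3 pp2:3
Op 3: write(P1, v2, 163). refcount(pp2)=3>1 -> COPY to pp3. 4 ppages; refcounts: pp0:3 pp1:3 pp2:2 pp3:1
Op 4: write(P0, v2, 188). refcount(pp2)=2>1 -> COPY to pp4. 5 ppages; refcounts: pp0:3 pp1:3 pp2:1 pp3:1 pp4:1
Op 5: fork(P0) -> P3. 5 ppages; refcounts: pp0:4 pp1:4 pp2:1 pp3:1 pp4:2
Op 6: read(P0, v0) -> 28. No state change.
Op 7: read(P1, v0) -> 28. No state change.
Op 8: write(P2, v0, 198). refcount(pp0)=4>1 -> COPY to pp5. 6 ppages; refcounts: pp0:3 pp1:4 pp2:1 pp3:1 pp4:2 pp5:1
Op 9: read(P3, v2) -> 188. No state change.

Answer: 6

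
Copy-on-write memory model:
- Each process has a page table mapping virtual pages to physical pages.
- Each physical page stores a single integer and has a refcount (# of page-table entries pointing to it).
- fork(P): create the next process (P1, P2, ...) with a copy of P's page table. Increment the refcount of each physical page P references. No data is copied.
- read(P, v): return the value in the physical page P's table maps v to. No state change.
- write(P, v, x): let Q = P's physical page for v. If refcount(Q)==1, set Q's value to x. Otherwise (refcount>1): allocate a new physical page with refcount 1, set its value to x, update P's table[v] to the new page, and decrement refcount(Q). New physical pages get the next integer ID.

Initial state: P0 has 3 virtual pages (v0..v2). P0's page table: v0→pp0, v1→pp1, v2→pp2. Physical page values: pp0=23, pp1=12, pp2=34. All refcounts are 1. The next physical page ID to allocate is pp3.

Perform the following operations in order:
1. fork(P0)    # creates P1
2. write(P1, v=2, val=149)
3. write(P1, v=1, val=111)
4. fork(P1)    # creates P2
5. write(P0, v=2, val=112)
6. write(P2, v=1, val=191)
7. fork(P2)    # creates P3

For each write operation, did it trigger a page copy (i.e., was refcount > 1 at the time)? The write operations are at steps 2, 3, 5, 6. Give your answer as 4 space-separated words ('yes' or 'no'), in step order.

Op 1: fork(P0) -> P1. 3 ppages; refcounts: pp0:2 pp1:2 pp2:2
Op 2: write(P1, v2, 149). refcount(pp2)=2>1 -> COPY to pp3. 4 ppages; refcounts: pp0:2 pp1:2 pp2:1 pp3:1
Op 3: write(P1, v1, 111). refcount(pp1)=2>1 -> COPY to pp4. 5 ppages; refcounts: pp0:2 pp1:1 pp2:1 pp3:1 pp4:1
Op 4: fork(P1) -> P2. 5 ppages; refcounts: pp0:3 pp1:1 pp2:1 pp3:2 pp4:2
Op 5: write(P0, v2, 112). refcount(pp2)=1 -> write in place. 5 ppages; refcounts: pp0:3 pp1:1 pp2:1 pp3:2 pp4:2
Op 6: write(P2, v1, 191). refcount(pp4)=2>1 -> COPY to pp5. 6 ppages; refcounts: pp0:3 pp1:1 pp2:1 pp3:2 pp4:1 pp5:1
Op 7: fork(P2) -> P3. 6 ppages; refcounts: pp0:4 pp1:1 pp2:1 pp3:3 pp4:1 pp5:2

yes yes no yes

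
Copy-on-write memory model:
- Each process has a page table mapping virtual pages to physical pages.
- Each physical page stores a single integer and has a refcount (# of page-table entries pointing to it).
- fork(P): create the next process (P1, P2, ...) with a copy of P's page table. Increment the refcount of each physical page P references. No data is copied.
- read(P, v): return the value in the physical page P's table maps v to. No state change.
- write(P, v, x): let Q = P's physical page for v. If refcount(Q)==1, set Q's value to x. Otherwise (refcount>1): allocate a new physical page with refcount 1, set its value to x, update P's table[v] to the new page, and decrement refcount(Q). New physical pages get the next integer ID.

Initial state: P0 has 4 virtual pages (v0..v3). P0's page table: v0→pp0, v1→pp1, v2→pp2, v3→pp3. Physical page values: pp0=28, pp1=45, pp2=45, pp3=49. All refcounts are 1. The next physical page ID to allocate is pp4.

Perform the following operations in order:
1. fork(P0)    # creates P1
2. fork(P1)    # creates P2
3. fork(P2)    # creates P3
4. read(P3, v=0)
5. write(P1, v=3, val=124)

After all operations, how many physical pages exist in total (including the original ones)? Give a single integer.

Op 1: fork(P0) -> P1. 4 ppages; refcounts: pp0:2 pp1:2 pp2:2 pp3:2
Op 2: fork(P1) -> P2. 4 ppages; refcounts: pp0:3 pp1:3 pp2:3 pp3:3
Op 3: fork(P2) -> P3. 4 ppages; refcounts: pp0:4 pp1:4 pp2:4 pp3:4
Op 4: read(P3, v0) -> 28. No state change.
Op 5: write(P1, v3, 124). refcount(pp3)=4>1 -> COPY to pp4. 5 ppages; refcounts: pp0:4 pp1:4 pp2:4 pp3:3 pp4:1

Answer: 5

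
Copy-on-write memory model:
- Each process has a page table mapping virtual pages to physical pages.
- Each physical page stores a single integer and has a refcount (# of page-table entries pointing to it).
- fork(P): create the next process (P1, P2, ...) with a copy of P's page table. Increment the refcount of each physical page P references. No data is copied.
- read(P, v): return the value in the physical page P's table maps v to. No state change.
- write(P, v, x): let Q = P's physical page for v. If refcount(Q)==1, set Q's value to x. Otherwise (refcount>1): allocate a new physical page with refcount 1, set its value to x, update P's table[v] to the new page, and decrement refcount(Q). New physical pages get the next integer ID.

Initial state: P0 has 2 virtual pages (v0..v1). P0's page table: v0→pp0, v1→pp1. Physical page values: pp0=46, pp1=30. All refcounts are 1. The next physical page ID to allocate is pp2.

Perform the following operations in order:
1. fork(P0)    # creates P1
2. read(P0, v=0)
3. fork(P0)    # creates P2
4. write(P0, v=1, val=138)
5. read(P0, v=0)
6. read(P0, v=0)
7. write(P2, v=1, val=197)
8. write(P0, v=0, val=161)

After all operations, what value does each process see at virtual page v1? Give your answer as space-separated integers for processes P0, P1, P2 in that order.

Op 1: fork(P0) -> P1. 2 ppages; refcounts: pp0:2 pp1:2
Op 2: read(P0, v0) -> 46. No state change.
Op 3: fork(P0) -> P2. 2 ppages; refcounts: pp0:3 pp1:3
Op 4: write(P0, v1, 138). refcount(pp1)=3>1 -> COPY to pp2. 3 ppages; refcounts: pp0:3 pp1:2 pp2:1
Op 5: read(P0, v0) -> 46. No state change.
Op 6: read(P0, v0) -> 46. No state change.
Op 7: write(P2, v1, 197). refcount(pp1)=2>1 -> COPY to pp3. 4 ppages; refcounts: pp0:3 pp1:1 pp2:1 pp3:1
Op 8: write(P0, v0, 161). refcount(pp0)=3>1 -> COPY to pp4. 5 ppages; refcounts: pp0:2 pp1:1 pp2:1 pp3:1 pp4:1
P0: v1 -> pp2 = 138
P1: v1 -> pp1 = 30
P2: v1 -> pp3 = 197

Answer: 138 30 197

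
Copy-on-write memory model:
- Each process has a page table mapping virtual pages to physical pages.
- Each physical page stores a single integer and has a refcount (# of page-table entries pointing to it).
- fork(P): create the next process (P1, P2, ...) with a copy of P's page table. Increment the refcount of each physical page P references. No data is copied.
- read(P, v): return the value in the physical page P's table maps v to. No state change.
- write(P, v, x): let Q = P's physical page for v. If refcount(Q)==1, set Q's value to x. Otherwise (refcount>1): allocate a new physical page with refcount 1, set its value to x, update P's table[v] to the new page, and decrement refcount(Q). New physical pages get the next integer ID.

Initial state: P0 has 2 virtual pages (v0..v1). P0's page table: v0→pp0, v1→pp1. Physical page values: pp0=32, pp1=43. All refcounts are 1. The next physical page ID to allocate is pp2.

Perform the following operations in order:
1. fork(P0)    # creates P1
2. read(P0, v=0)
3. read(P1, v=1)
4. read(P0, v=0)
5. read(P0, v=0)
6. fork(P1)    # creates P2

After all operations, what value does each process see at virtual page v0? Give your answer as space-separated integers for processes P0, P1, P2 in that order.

Answer: 32 32 32

Derivation:
Op 1: fork(P0) -> P1. 2 ppages; refcounts: pp0:2 pp1:2
Op 2: read(P0, v0) -> 32. No state change.
Op 3: read(P1, v1) -> 43. No state change.
Op 4: read(P0, v0) -> 32. No state change.
Op 5: read(P0, v0) -> 32. No state change.
Op 6: fork(P1) -> P2. 2 ppages; refcounts: pp0:3 pp1:3
P0: v0 -> pp0 = 32
P1: v0 -> pp0 = 32
P2: v0 -> pp0 = 32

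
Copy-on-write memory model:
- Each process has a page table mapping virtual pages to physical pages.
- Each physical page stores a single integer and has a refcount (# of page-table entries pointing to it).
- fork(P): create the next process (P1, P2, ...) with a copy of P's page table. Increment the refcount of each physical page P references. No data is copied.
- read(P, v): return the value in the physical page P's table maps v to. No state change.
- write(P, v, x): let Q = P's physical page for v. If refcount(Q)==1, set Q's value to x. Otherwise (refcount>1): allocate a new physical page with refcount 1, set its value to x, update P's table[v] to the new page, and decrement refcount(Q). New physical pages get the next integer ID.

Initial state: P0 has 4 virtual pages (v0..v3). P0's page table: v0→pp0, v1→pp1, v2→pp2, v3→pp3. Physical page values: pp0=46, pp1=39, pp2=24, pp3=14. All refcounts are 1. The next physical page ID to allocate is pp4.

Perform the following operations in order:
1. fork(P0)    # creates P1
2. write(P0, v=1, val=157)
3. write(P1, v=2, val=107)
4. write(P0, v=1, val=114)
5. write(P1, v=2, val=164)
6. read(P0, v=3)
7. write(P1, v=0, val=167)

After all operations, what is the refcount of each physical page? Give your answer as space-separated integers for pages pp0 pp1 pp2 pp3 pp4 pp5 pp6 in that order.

Answer: 1 1 1 2 1 1 1

Derivation:
Op 1: fork(P0) -> P1. 4 ppages; refcounts: pp0:2 pp1:2 pp2:2 pp3:2
Op 2: write(P0, v1, 157). refcount(pp1)=2>1 -> COPY to pp4. 5 ppages; refcounts: pp0:2 pp1:1 pp2:2 pp3:2 pp4:1
Op 3: write(P1, v2, 107). refcount(pp2)=2>1 -> COPY to pp5. 6 ppages; refcounts: pp0:2 pp1:1 pp2:1 pp3:2 pp4:1 pp5:1
Op 4: write(P0, v1, 114). refcount(pp4)=1 -> write in place. 6 ppages; refcounts: pp0:2 pp1:1 pp2:1 pp3:2 pp4:1 pp5:1
Op 5: write(P1, v2, 164). refcount(pp5)=1 -> write in place. 6 ppages; refcounts: pp0:2 pp1:1 pp2:1 pp3:2 pp4:1 pp5:1
Op 6: read(P0, v3) -> 14. No state change.
Op 7: write(P1, v0, 167). refcount(pp0)=2>1 -> COPY to pp6. 7 ppages; refcounts: pp0:1 pp1:1 pp2:1 pp3:2 pp4:1 pp5:1 pp6:1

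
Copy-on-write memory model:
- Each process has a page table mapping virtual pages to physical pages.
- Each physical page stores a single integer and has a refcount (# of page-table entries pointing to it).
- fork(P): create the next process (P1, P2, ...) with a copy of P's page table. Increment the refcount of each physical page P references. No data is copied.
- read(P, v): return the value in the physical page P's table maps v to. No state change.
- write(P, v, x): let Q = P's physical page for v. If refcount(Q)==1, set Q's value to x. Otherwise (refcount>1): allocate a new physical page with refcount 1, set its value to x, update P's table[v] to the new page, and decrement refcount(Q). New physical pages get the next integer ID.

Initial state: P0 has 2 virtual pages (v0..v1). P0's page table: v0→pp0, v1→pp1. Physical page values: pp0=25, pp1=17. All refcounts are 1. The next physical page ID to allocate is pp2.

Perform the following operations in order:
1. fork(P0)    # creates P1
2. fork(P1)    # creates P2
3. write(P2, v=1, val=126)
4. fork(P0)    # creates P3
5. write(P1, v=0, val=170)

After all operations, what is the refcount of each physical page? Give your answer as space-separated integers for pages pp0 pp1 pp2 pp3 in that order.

Op 1: fork(P0) -> P1. 2 ppages; refcounts: pp0:2 pp1:2
Op 2: fork(P1) -> P2. 2 ppages; refcounts: pp0:3 pp1:3
Op 3: write(P2, v1, 126). refcount(pp1)=3>1 -> COPY to pp2. 3 ppages; refcounts: pp0:3 pp1:2 pp2:1
Op 4: fork(P0) -> P3. 3 ppages; refcounts: pp0:4 pp1:3 pp2:1
Op 5: write(P1, v0, 170). refcount(pp0)=4>1 -> COPY to pp3. 4 ppages; refcounts: pp0:3 pp1:3 pp2:1 pp3:1

Answer: 3 3 1 1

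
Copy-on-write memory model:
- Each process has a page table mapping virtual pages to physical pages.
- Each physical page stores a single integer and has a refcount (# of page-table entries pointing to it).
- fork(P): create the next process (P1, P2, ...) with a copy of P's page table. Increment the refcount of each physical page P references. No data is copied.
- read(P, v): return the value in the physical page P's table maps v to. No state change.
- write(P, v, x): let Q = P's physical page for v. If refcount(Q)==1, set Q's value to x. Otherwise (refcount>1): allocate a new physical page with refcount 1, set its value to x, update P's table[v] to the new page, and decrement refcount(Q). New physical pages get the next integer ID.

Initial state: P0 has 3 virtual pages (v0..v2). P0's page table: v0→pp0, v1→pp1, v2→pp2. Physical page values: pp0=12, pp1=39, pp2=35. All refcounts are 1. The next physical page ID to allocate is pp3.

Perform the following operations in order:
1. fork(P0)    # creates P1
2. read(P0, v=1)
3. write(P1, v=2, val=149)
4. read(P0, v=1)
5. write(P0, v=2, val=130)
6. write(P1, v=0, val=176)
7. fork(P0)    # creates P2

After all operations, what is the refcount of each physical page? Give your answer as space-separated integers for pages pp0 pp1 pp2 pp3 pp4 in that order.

Answer: 2 3 2 1 1

Derivation:
Op 1: fork(P0) -> P1. 3 ppages; refcounts: pp0:2 pp1:2 pp2:2
Op 2: read(P0, v1) -> 39. No state change.
Op 3: write(P1, v2, 149). refcount(pp2)=2>1 -> COPY to pp3. 4 ppages; refcounts: pp0:2 pp1:2 pp2:1 pp3:1
Op 4: read(P0, v1) -> 39. No state change.
Op 5: write(P0, v2, 130). refcount(pp2)=1 -> write in place. 4 ppages; refcounts: pp0:2 pp1:2 pp2:1 pp3:1
Op 6: write(P1, v0, 176). refcount(pp0)=2>1 -> COPY to pp4. 5 ppages; refcounts: pp0:1 pp1:2 pp2:1 pp3:1 pp4:1
Op 7: fork(P0) -> P2. 5 ppages; refcounts: pp0:2 pp1:3 pp2:2 pp3:1 pp4:1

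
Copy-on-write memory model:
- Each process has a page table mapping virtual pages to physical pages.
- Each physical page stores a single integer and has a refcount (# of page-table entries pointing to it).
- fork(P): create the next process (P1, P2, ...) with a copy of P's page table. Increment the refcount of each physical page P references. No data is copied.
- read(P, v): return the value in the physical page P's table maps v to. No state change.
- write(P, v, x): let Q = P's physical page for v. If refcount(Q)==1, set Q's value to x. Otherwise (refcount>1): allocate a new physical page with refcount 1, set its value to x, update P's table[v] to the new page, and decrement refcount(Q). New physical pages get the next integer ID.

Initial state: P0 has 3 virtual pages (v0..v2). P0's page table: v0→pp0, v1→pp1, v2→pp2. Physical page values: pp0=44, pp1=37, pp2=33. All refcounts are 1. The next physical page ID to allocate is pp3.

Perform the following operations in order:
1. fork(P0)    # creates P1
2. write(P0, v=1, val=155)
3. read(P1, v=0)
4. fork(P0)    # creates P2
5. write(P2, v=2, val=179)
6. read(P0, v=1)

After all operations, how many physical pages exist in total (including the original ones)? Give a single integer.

Op 1: fork(P0) -> P1. 3 ppages; refcounts: pp0:2 pp1:2 pp2:2
Op 2: write(P0, v1, 155). refcount(pp1)=2>1 -> COPY to pp3. 4 ppages; refcounts: pp0:2 pp1:1 pp2:2 pp3:1
Op 3: read(P1, v0) -> 44. No state change.
Op 4: fork(P0) -> P2. 4 ppages; refcounts: pp0:3 pp1:1 pp2:3 pp3:2
Op 5: write(P2, v2, 179). refcount(pp2)=3>1 -> COPY to pp4. 5 ppages; refcounts: pp0:3 pp1:1 pp2:2 pp3:2 pp4:1
Op 6: read(P0, v1) -> 155. No state change.

Answer: 5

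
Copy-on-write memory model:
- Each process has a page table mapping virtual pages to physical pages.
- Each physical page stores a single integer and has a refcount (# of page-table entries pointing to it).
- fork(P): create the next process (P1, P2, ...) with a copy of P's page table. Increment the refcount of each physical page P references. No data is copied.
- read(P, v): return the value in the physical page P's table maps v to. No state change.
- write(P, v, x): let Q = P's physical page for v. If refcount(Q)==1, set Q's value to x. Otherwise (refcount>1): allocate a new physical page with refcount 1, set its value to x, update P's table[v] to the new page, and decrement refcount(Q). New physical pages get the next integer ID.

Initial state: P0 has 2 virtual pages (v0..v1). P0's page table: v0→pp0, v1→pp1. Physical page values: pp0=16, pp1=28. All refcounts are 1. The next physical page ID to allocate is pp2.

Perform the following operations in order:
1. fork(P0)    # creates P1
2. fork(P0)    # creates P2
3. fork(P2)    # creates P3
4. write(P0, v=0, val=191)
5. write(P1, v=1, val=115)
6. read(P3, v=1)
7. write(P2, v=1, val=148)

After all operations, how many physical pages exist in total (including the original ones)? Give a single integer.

Op 1: fork(P0) -> P1. 2 ppages; refcounts: pp0:2 pp1:2
Op 2: fork(P0) -> P2. 2 ppages; refcounts: pp0:3 pp1:3
Op 3: fork(P2) -> P3. 2 ppages; refcounts: pp0:4 pp1:4
Op 4: write(P0, v0, 191). refcount(pp0)=4>1 -> COPY to pp2. 3 ppages; refcounts: pp0:3 pp1:4 pp2:1
Op 5: write(P1, v1, 115). refcount(pp1)=4>1 -> COPY to pp3. 4 ppages; refcounts: pp0:3 pp1:3 pp2:1 pp3:1
Op 6: read(P3, v1) -> 28. No state change.
Op 7: write(P2, v1, 148). refcount(pp1)=3>1 -> COPY to pp4. 5 ppages; refcounts: pp0:3 pp1:2 pp2:1 pp3:1 pp4:1

Answer: 5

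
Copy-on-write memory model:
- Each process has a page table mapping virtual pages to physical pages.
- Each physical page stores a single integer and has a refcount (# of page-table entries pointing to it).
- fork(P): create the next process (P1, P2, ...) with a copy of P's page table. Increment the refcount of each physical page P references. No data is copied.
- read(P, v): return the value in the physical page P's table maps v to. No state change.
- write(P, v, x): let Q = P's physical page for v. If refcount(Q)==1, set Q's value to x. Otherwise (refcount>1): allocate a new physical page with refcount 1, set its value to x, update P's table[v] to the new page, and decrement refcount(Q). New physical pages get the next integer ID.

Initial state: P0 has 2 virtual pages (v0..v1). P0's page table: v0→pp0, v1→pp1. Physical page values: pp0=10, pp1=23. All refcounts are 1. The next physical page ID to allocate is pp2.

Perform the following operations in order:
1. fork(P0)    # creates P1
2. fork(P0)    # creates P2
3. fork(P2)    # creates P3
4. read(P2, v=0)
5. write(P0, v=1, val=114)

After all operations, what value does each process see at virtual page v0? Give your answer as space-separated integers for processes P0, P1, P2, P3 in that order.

Answer: 10 10 10 10

Derivation:
Op 1: fork(P0) -> P1. 2 ppages; refcounts: pp0:2 pp1:2
Op 2: fork(P0) -> P2. 2 ppages; refcounts: pp0:3 pp1:3
Op 3: fork(P2) -> P3. 2 ppages; refcounts: pp0:4 pp1:4
Op 4: read(P2, v0) -> 10. No state change.
Op 5: write(P0, v1, 114). refcount(pp1)=4>1 -> COPY to pp2. 3 ppages; refcounts: pp0:4 pp1:3 pp2:1
P0: v0 -> pp0 = 10
P1: v0 -> pp0 = 10
P2: v0 -> pp0 = 10
P3: v0 -> pp0 = 10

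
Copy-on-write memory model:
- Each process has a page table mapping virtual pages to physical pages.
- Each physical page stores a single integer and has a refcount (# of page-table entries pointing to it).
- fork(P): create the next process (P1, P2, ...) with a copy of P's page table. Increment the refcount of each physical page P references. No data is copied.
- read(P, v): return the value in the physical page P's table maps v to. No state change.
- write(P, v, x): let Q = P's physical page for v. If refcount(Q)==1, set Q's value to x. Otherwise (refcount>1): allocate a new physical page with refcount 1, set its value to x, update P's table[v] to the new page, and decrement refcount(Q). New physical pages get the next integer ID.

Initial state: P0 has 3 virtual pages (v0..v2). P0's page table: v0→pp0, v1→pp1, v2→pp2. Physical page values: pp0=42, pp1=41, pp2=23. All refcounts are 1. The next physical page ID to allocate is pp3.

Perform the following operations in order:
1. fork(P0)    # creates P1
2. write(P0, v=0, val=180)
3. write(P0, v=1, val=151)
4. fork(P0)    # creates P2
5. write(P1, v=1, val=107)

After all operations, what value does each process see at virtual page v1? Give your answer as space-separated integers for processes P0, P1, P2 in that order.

Op 1: fork(P0) -> P1. 3 ppages; refcounts: pp0:2 pp1:2 pp2:2
Op 2: write(P0, v0, 180). refcount(pp0)=2>1 -> COPY to pp3. 4 ppages; refcounts: pp0:1 pp1:2 pp2:2 pp3:1
Op 3: write(P0, v1, 151). refcount(pp1)=2>1 -> COPY to pp4. 5 ppages; refcounts: pp0:1 pp1:1 pp2:2 pp3:1 pp4:1
Op 4: fork(P0) -> P2. 5 ppages; refcounts: pp0:1 pp1:1 pp2:3 pp3:2 pp4:2
Op 5: write(P1, v1, 107). refcount(pp1)=1 -> write in place. 5 ppages; refcounts: pp0:1 pp1:1 pp2:3 pp3:2 pp4:2
P0: v1 -> pp4 = 151
P1: v1 -> pp1 = 107
P2: v1 -> pp4 = 151

Answer: 151 107 151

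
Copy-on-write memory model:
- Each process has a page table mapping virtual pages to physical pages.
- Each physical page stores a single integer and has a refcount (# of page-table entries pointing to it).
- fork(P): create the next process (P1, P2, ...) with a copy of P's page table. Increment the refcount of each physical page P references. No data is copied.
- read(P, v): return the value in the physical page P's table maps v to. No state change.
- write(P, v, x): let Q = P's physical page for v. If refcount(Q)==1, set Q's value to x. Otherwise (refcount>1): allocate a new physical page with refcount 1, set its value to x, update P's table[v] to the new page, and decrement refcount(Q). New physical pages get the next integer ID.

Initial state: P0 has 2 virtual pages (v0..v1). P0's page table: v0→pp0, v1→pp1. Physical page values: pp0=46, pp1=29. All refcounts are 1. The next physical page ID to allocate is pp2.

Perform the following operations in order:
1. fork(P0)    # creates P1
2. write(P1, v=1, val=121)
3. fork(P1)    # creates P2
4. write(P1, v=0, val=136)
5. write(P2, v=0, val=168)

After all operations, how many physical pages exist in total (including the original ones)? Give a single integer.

Op 1: fork(P0) -> P1. 2 ppages; refcounts: pp0:2 pp1:2
Op 2: write(P1, v1, 121). refcount(pp1)=2>1 -> COPY to pp2. 3 ppages; refcounts: pp0:2 pp1:1 pp2:1
Op 3: fork(P1) -> P2. 3 ppages; refcounts: pp0:3 pp1:1 pp2:2
Op 4: write(P1, v0, 136). refcount(pp0)=3>1 -> COPY to pp3. 4 ppages; refcounts: pp0:2 pp1:1 pp2:2 pp3:1
Op 5: write(P2, v0, 168). refcount(pp0)=2>1 -> COPY to pp4. 5 ppages; refcounts: pp0:1 pp1:1 pp2:2 pp3:1 pp4:1

Answer: 5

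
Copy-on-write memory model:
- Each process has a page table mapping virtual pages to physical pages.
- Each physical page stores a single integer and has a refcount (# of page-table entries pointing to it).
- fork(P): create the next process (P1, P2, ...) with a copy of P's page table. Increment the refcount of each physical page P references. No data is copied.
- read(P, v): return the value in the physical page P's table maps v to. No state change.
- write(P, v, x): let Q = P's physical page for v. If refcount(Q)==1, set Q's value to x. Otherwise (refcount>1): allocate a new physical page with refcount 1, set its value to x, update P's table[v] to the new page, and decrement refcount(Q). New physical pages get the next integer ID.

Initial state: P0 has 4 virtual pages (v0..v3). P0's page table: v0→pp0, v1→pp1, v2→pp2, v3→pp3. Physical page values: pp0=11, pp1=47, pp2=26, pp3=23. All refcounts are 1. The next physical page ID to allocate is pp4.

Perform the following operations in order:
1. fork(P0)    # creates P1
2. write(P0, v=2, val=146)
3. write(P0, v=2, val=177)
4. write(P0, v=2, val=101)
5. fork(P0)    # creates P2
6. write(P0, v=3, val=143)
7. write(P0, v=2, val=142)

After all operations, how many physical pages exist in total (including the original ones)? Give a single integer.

Answer: 7

Derivation:
Op 1: fork(P0) -> P1. 4 ppages; refcounts: pp0:2 pp1:2 pp2:2 pp3:2
Op 2: write(P0, v2, 146). refcount(pp2)=2>1 -> COPY to pp4. 5 ppages; refcounts: pp0:2 pp1:2 pp2:1 pp3:2 pp4:1
Op 3: write(P0, v2, 177). refcount(pp4)=1 -> write in place. 5 ppages; refcounts: pp0:2 pp1:2 pp2:1 pp3:2 pp4:1
Op 4: write(P0, v2, 101). refcount(pp4)=1 -> write in place. 5 ppages; refcounts: pp0:2 pp1:2 pp2:1 pp3:2 pp4:1
Op 5: fork(P0) -> P2. 5 ppages; refcounts: pp0:3 pp1:3 pp2:1 pp3:3 pp4:2
Op 6: write(P0, v3, 143). refcount(pp3)=3>1 -> COPY to pp5. 6 ppages; refcounts: pp0:3 pp1:3 pp2:1 pp3:2 pp4:2 pp5:1
Op 7: write(P0, v2, 142). refcount(pp4)=2>1 -> COPY to pp6. 7 ppages; refcounts: pp0:3 pp1:3 pp2:1 pp3:2 pp4:1 pp5:1 pp6:1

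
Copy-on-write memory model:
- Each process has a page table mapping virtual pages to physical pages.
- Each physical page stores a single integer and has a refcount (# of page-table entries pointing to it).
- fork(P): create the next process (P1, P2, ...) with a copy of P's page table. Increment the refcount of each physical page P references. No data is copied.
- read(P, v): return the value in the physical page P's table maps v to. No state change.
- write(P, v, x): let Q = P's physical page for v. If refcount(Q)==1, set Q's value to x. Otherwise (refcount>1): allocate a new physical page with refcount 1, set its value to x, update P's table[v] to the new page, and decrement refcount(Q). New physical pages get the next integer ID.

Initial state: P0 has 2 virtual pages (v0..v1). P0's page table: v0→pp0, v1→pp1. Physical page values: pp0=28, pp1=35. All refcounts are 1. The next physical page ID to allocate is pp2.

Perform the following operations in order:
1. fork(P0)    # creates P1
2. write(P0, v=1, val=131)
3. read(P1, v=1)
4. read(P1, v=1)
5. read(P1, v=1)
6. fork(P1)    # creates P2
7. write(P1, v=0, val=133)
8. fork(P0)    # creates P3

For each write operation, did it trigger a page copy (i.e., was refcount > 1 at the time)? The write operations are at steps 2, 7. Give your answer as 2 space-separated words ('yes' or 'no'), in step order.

Op 1: fork(P0) -> P1. 2 ppages; refcounts: pp0:2 pp1:2
Op 2: write(P0, v1, 131). refcount(pp1)=2>1 -> COPY to pp2. 3 ppages; refcounts: pp0:2 pp1:1 pp2:1
Op 3: read(P1, v1) -> 35. No state change.
Op 4: read(P1, v1) -> 35. No state change.
Op 5: read(P1, v1) -> 35. No state change.
Op 6: fork(P1) -> P2. 3 ppages; refcounts: pp0:3 pp1:2 pp2:1
Op 7: write(P1, v0, 133). refcount(pp0)=3>1 -> COPY to pp3. 4 ppages; refcounts: pp0:2 pp1:2 pp2:1 pp3:1
Op 8: fork(P0) -> P3. 4 ppages; refcounts: pp0:3 pp1:2 pp2:2 pp3:1

yes yes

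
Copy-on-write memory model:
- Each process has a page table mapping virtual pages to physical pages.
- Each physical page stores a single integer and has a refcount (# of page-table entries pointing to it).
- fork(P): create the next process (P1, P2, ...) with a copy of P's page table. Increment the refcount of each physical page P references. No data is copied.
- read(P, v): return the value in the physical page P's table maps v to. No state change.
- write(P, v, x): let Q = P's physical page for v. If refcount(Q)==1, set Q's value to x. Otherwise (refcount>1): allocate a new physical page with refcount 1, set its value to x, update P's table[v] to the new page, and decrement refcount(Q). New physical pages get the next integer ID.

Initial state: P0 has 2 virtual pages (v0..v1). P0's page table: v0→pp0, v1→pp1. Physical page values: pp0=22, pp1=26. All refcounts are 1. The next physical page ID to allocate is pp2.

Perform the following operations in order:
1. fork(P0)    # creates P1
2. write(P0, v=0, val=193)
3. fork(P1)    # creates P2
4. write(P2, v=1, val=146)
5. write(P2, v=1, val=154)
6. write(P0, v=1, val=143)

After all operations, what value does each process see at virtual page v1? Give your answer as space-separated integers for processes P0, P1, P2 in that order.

Op 1: fork(P0) -> P1. 2 ppages; refcounts: pp0:2 pp1:2
Op 2: write(P0, v0, 193). refcount(pp0)=2>1 -> COPY to pp2. 3 ppages; refcounts: pp0:1 pp1:2 pp2:1
Op 3: fork(P1) -> P2. 3 ppages; refcounts: pp0:2 pp1:3 pp2:1
Op 4: write(P2, v1, 146). refcount(pp1)=3>1 -> COPY to pp3. 4 ppages; refcounts: pp0:2 pp1:2 pp2:1 pp3:1
Op 5: write(P2, v1, 154). refcount(pp3)=1 -> write in place. 4 ppages; refcounts: pp0:2 pp1:2 pp2:1 pp3:1
Op 6: write(P0, v1, 143). refcount(pp1)=2>1 -> COPY to pp4. 5 ppages; refcounts: pp0:2 pp1:1 pp2:1 pp3:1 pp4:1
P0: v1 -> pp4 = 143
P1: v1 -> pp1 = 26
P2: v1 -> pp3 = 154

Answer: 143 26 154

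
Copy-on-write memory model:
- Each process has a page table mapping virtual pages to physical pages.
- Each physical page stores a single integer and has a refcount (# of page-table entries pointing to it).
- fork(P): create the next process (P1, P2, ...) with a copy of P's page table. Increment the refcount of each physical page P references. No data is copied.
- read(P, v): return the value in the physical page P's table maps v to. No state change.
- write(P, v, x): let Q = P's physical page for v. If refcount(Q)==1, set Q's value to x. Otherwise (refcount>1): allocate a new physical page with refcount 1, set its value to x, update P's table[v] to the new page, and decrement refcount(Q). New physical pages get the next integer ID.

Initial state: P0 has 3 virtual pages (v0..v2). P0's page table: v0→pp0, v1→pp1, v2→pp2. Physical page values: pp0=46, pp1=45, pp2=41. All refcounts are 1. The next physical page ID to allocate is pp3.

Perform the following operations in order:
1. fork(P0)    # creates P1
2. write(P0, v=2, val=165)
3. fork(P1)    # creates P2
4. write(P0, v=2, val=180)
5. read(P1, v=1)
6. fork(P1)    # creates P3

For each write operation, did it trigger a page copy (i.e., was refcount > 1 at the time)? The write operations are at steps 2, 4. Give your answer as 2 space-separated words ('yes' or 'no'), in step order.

Op 1: fork(P0) -> P1. 3 ppages; refcounts: pp0:2 pp1:2 pp2:2
Op 2: write(P0, v2, 165). refcount(pp2)=2>1 -> COPY to pp3. 4 ppages; refcounts: pp0:2 pp1:2 pp2:1 pp3:1
Op 3: fork(P1) -> P2. 4 ppages; refcounts: pp0:3 pp1:3 pp2:2 pp3:1
Op 4: write(P0, v2, 180). refcount(pp3)=1 -> write in place. 4 ppages; refcounts: pp0:3 pp1:3 pp2:2 pp3:1
Op 5: read(P1, v1) -> 45. No state change.
Op 6: fork(P1) -> P3. 4 ppages; refcounts: pp0:4 pp1:4 pp2:3 pp3:1

yes no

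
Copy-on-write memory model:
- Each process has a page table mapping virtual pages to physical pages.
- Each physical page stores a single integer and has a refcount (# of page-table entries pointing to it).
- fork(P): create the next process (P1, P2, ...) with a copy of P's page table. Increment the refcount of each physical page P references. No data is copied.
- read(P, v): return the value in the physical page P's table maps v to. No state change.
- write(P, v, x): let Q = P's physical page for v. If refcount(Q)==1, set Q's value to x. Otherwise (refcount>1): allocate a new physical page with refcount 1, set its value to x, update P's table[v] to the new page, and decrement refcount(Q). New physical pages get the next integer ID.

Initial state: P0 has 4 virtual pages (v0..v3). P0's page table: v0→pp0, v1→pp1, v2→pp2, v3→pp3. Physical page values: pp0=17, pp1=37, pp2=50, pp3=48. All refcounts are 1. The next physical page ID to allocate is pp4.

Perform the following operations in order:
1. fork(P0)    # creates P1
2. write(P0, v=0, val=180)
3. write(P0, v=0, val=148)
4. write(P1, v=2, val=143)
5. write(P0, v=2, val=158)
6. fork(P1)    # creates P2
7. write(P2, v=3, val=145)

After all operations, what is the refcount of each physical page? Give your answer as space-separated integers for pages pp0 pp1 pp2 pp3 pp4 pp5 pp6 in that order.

Answer: 2 3 1 2 1 2 1

Derivation:
Op 1: fork(P0) -> P1. 4 ppages; refcounts: pp0:2 pp1:2 pp2:2 pp3:2
Op 2: write(P0, v0, 180). refcount(pp0)=2>1 -> COPY to pp4. 5 ppages; refcounts: pp0:1 pp1:2 pp2:2 pp3:2 pp4:1
Op 3: write(P0, v0, 148). refcount(pp4)=1 -> write in place. 5 ppages; refcounts: pp0:1 pp1:2 pp2:2 pp3:2 pp4:1
Op 4: write(P1, v2, 143). refcount(pp2)=2>1 -> COPY to pp5. 6 ppages; refcounts: pp0:1 pp1:2 pp2:1 pp3:2 pp4:1 pp5:1
Op 5: write(P0, v2, 158). refcount(pp2)=1 -> write in place. 6 ppages; refcounts: pp0:1 pp1:2 pp2:1 pp3:2 pp4:1 pp5:1
Op 6: fork(P1) -> P2. 6 ppages; refcounts: pp0:2 pp1:3 pp2:1 pp3:3 pp4:1 pp5:2
Op 7: write(P2, v3, 145). refcount(pp3)=3>1 -> COPY to pp6. 7 ppages; refcounts: pp0:2 pp1:3 pp2:1 pp3:2 pp4:1 pp5:2 pp6:1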